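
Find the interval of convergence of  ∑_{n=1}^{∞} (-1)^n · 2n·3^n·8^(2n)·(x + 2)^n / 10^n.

Ratio test: |a_{n+1}/a_n| = [2(n+1)/2n] · 3·64/10 → 96/5 as n → ∞.
Hence the series converges for |x + 2| < 1/(96/5) = 5/96, so the radius of convergence is 5/96.
At x = -187/96: the terms do not tend to 0, so the series diverges.
Check x = -197/96: the terms do not tend to 0, so the series diverges.

(-197/96, -187/96)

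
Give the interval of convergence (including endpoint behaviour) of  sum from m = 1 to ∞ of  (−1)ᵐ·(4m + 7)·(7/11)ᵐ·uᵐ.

(-11/7, 11/7)

Ratio test: |a_{m+1}/a_m| = [(4(m+1) + 7)/(4m + 7)] · 7/11 → 7/11 as m → ∞.
The series converges when 7/11 · |u| < 1, giving R = 11/7.
Endpoint u = 11/7: the terms do not tend to 0, so the series diverges.
At u = -11/7: the terms have absolute value of order m, which does not tend to 0, so the series diverges by the divergence test.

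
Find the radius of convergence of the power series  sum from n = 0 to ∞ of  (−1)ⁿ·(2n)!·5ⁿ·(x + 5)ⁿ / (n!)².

Ratio test: |a_{n+1}/a_n| = (2n+1)·(2n+2)/(n+1)² · 5 → 20 as n → ∞.
Convergence for |x + 5| · 20 < 1, i.e. |x + 5| < 1/20. So R = 1/20.

R = 1/20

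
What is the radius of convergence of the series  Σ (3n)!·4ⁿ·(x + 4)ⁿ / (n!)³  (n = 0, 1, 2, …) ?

The ratio of consecutive coefficients is (3n+1)·(3n+2)·(3n+3)/(n+1)³ · 4 → 108.
Thus R = 1/(108) = 1/108.

R = 1/108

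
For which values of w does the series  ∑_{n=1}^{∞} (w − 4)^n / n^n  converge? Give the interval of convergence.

(−∞, ∞)

Applying the root test, |a_n|^(1/n) = 1/n → 0.
The limit is 0 for every w, so R = ∞.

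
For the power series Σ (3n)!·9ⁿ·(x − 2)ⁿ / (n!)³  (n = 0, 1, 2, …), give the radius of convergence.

R = 1/243

The ratio of consecutive coefficients is (3n+1)·(3n+2)·(3n+3)/(n+1)³ · 9 → 243.
The series converges when 243 · |x − 2| < 1, giving R = 1/243.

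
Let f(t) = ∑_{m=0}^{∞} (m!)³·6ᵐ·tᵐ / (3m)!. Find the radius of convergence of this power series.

R = 9/2

Ratio test: |a_{m+1}/a_m| = (m+1)³/[(3m+1)·(3m+2)·(3m+3)] · 6 → 2/9 as m → ∞.
Convergence for |t| · 2/9 < 1, i.e. |t| < 9/2. So R = 9/2.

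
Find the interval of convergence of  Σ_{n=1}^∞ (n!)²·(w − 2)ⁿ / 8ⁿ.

Apply the ratio test: |a_{n+1}| / |a_n| = (n+1)² · 1/8, which tends to ∞ as n → ∞.
The ratio grows without bound, so the series diverges whenever (w − 2) ≠ 0; it converges only at w = 2. R = 0.

{2}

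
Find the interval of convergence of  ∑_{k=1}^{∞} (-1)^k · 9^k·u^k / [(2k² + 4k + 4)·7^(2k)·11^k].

[-539/9, 539/9]

By the ratio test, |a_{k+1}/a_k| = [(2k² + 4k + 4)/(2(k+1)² + 4(k+1) + 4)] · 9/(49·11) → 9/539.
The series converges when 9/539 · |u| < 1, giving R = 539/9.
Check u = 539/9: the series is dominated by a constant times Σ 1/k², which converges (p = 2 > 1).
At u = -539/9: absolute convergence follows by limit comparison with Σ 1/k².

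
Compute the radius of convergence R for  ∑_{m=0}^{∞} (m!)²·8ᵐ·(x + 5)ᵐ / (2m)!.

The ratio of consecutive coefficients is (m+1)²/[(2m+1)·(2m+2)] · 8 → 2.
The series converges when 2 · |x + 5| < 1, giving R = 1/2.

R = 1/2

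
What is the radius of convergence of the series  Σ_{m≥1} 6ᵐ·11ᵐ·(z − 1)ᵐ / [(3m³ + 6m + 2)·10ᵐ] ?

R = 5/33

Apply the ratio test: |a_{m+1}| / |a_m| = [(3m³ + 6m + 2)/(3(m+1)³ + 6(m+1) + 2)] · 6·11/10, which tends to 33/5 as m → ∞.
Convergence for |z − 1| · 33/5 < 1, i.e. |z − 1| < 5/33. So R = 5/33.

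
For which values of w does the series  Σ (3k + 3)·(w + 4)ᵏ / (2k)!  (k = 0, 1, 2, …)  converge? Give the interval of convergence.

Apply the ratio test: |a_{k+1}| / |a_k| = (3(k+1) + 3)/(3k + 3) · 1/[(2k+1)·(2k+2)], which tends to 0 as k → ∞.
The ratio tends to 0 regardless of w, hence R = ∞.

(−∞, ∞)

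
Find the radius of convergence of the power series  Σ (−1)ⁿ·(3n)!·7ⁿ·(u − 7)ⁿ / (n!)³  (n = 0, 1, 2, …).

The ratio of consecutive coefficients is (3n+1)·(3n+2)·(3n+3)/(n+1)³ · 7 → 189.
The series converges when 189 · |u − 7| < 1, giving R = 1/189.

R = 1/189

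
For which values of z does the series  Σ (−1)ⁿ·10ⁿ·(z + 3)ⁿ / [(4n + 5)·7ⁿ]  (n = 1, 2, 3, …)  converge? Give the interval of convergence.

(-37/10, -23/10]

By the ratio test, |a_{n+1}/a_n| = [(4n + 5)/(4(n+1) + 5)] · 10/7 → 10/7.
The series converges when 10/7 · |z + 3| < 1, giving R = 7/10.
At z = -23/10: convergence follows from the alternating series test (terms decrease monotonically to 0).
When z = -37/10, the terms are asymptotic to a nonzero constant times 1/n, so the series diverges by limit comparison with Σ 1/n.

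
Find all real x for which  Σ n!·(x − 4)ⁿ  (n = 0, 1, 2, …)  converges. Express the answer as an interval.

{4}

By the ratio test, |a_{n+1}/a_n| = (n+1) → ∞.
Since the ratio → ∞, the series diverges for every x ≠ 4, and R = 0.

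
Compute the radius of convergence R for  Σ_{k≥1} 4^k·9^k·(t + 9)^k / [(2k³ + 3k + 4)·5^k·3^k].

R = 5/12

Apply the ratio test: |a_{k+1}| / |a_k| = [(2k³ + 3k + 4)/(2(k+1)³ + 3(k+1) + 4)] · 4·9/(5·3), which tends to 12/5 as k → ∞.
Hence the series converges for |t + 9| < 1/(12/5) = 5/12, so the radius of convergence is 5/12.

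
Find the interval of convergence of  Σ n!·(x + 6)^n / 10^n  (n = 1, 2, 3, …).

{-6}

The ratio of consecutive coefficients is (n+1) · 1/10 → ∞.
The terms grow without bound for any (x + 6) ≠ 0, so R = 0 (convergence only at x = -6).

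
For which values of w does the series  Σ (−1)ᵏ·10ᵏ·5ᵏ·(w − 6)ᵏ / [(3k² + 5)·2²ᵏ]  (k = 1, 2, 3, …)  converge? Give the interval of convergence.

[148/25, 152/25]

The ratio of consecutive coefficients is [(3k² + 5)/(3(k+1)² + 5)] · 10·5/4 → 25/2.
Thus R = 1/(25/2) = 2/25.
Check w = 152/25: the series is dominated by a constant times Σ 1/k², which converges (p = 2 > 1).
At w = 148/25: absolute convergence follows by limit comparison with Σ 1/k².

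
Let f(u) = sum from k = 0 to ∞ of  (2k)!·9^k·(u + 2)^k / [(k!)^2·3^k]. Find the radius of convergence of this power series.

By the ratio test, |a_{k+1}/a_k| = (2k+1)·(2k+2)/(k+1)² · 9/3 → 12.
Hence the series converges for |u + 2| < 1/(12) = 1/12, so the radius of convergence is 1/12.

R = 1/12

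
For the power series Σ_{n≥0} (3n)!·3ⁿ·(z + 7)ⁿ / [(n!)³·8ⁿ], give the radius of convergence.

By the ratio test, |a_{n+1}/a_n| = (3n+1)·(3n+2)·(3n+3)/(n+1)³ · 3/8 → 81/8.
Thus R = 1/(81/8) = 8/81.

R = 8/81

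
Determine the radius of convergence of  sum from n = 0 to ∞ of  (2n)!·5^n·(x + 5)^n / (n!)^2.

R = 1/20

The ratio of consecutive coefficients is (2n+1)·(2n+2)/(n+1)² · 5 → 20.
Hence the series converges for |x + 5| < 1/(20) = 1/20, so the radius of convergence is 1/20.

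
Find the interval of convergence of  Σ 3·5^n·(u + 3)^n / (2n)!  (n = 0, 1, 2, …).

Ratio test: |a_{n+1}/a_n| = 3/3 · 5 · 1/[(2n+1)·(2n+2)] → 0 as n → ∞.
Since the limit is 0 < 1 for every u, the series converges on all of ℝ and R = ∞.

(−∞, ∞)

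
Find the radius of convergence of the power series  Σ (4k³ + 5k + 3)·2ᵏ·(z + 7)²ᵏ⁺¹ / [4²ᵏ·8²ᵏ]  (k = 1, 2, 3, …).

Apply the ratio test: |a_{k+1}| / |a_k| = [(4(k+1)³ + 5(k+1) + 3)/(4k³ + 5k + 3)] · 2/(16·64), which tends to 1/512 as k → ∞.
Since the exponent of (z + 7) increases by 2 each term, convergence requires |z + 7|² < 512, hence R = 16√2.

R = 16√2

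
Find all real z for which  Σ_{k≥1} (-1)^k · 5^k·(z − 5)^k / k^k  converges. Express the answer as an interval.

Applying the root test, |a_k|^(1/k) = 5/k → 0.
The limit is 0 for every z, so R = ∞.

(−∞, ∞)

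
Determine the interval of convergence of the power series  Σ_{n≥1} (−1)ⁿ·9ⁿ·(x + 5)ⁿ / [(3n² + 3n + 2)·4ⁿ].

The ratio of consecutive coefficients is [(3n² + 3n + 2)/(3(n+1)² + 3(n+1) + 2)] · 9/4 → 9/4.
Thus R = 1/(9/4) = 4/9.
Check x = -41/9: the terms are on the order of 1/n², so the series converges absolutely by comparison with the p-series (p = 2 > 1).
Endpoint x = -49/9: the series is dominated by a constant times Σ 1/n², which converges (p = 2 > 1).

[-49/9, -41/9]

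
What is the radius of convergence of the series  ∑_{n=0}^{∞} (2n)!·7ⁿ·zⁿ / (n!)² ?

Apply the ratio test: |a_{n+1}| / |a_n| = (2n+1)·(2n+2)/(n+1)² · 7, which tends to 28 as n → ∞.
The series converges when 28 · |z| < 1, giving R = 1/28.

R = 1/28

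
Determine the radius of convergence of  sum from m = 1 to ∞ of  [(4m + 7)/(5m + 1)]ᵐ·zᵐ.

By the Cauchy root test, |a_m|^(1/m) = (4m + 7)/(5m + 1) → 4/5.
Convergence for |z| · 4/5 < 1, i.e. |z| < 5/4. So R = 5/4.

R = 5/4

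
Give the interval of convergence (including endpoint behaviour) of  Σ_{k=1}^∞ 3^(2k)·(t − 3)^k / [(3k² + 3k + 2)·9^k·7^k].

[-4, 10]

By the ratio test, |a_{k+1}/a_k| = [(3k² + 3k + 2)/(3(k+1)² + 3(k+1) + 2)] · 9/(9·7) → 1/7.
Thus R = 1/(1/7) = 7.
When t = 10, the series is dominated by a constant times Σ 1/k², which converges (p = 2 > 1).
At t = -4: the series is dominated by a constant times Σ 1/k², which converges (p = 2 > 1).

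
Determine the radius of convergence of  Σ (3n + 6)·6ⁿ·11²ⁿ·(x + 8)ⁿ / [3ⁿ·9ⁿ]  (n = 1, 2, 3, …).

Ratio test: |a_{n+1}/a_n| = [(3(n+1) + 6)/(3n + 6)] · 6·121/(3·9) → 242/9 as n → ∞.
The series converges when 242/9 · |x + 8| < 1, giving R = 9/242.

R = 9/242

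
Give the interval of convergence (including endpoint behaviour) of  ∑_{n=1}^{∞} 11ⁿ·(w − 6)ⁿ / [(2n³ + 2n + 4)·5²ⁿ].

[41/11, 91/11]

Ratio test: |a_{n+1}/a_n| = [(2n³ + 2n + 4)/(2(n+1)³ + 2(n+1) + 4)] · 11/25 → 11/25 as n → ∞.
The series converges when 11/25 · |w − 6| < 1, giving R = 25/11.
Check w = 91/11: the series is dominated by a constant times Σ 1/n³, which converges (p = 3 > 1).
At w = 41/11: absolute convergence follows by limit comparison with Σ 1/n³.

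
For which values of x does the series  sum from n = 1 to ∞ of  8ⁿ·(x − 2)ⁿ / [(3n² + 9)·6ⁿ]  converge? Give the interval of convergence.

The ratio of consecutive coefficients is [(3n² + 9)/(3(n+1)² + 9)] · 8/6 → 4/3.
Convergence for |x − 2| · 4/3 < 1, i.e. |x − 2| < 3/4. So R = 3/4.
At x = 11/4: the terms are on the order of 1/n², so the series converges absolutely by comparison with the p-series (p = 2 > 1).
When x = 5/4, the terms are on the order of 1/n², so the series converges absolutely by comparison with the p-series (p = 2 > 1).

[5/4, 11/4]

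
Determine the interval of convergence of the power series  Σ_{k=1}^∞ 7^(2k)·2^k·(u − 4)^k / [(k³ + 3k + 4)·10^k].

[191/49, 201/49]

Apply the ratio test: |a_{k+1}| / |a_k| = [(k³ + 3k + 4)/((k+1)³ + 3(k+1) + 4)] · 49·2/10, which tends to 49/5 as k → ∞.
Convergence for |u − 4| · 49/5 < 1, i.e. |u − 4| < 5/49. So R = 5/49.
At u = 201/49: absolute convergence follows by limit comparison with Σ 1/k³.
Endpoint u = 191/49: the series is dominated by a constant times Σ 1/k³, which converges (p = 3 > 1).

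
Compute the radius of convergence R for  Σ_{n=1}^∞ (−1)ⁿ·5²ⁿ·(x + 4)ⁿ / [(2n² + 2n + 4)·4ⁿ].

R = 4/25

By the ratio test, |a_{n+1}/a_n| = [(2n² + 2n + 4)/(2(n+1)² + 2(n+1) + 4)] · 25/4 → 25/4.
Hence the series converges for |x + 4| < 1/(25/4) = 4/25, so the radius of convergence is 4/25.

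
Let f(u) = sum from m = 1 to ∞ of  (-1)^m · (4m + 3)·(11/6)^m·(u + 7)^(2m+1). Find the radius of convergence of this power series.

R = √66/11

Apply the ratio test: |a_{m+1}| / |a_m| = [(4(m+1) + 3)/(4m + 3)] · 11/6, which tends to 11/6 as m → ∞.
Successive powers of (u + 7) differ by 2, so the series converges when |u + 7|² · 11/6 < 1, i.e. |u + 7| < √(6/11). So R = √66/11.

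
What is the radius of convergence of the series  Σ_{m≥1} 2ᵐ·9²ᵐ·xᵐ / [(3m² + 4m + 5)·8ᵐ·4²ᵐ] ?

R = 64/81

The ratio of consecutive coefficients is [(3m² + 4m + 5)/(3(m+1)² + 4(m+1) + 5)] · 2·81/(8·16) → 81/64.
Thus R = 1/(81/64) = 64/81.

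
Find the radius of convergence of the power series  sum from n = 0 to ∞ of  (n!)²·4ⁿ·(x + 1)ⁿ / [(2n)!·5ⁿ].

Apply the ratio test: |a_{n+1}| / |a_n| = (n+1)²/[(2n+1)·(2n+2)] · 4/5, which tends to 1/5 as n → ∞.
Hence the series converges for |x + 1| < 1/(1/5) = 5, so the radius of convergence is 5.

R = 5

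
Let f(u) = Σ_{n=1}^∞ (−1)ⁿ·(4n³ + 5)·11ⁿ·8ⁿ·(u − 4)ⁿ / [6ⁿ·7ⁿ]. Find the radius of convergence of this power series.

By the ratio test, |a_{n+1}/a_n| = [(4(n+1)³ + 5)/(4n³ + 5)] · 11·8/(6·7) → 44/21.
Hence the series converges for |u − 4| < 1/(44/21) = 21/44, so the radius of convergence is 21/44.

R = 21/44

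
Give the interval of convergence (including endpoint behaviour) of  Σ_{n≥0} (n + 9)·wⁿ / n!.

(−∞, ∞)

Apply the ratio test: |a_{n+1}| / |a_n| = ((n+1) + 9)/(n + 9) · 1/(n+1), which tends to 0 as n → ∞.
Since the limit is 0 < 1 for every w, the series converges on all of ℝ and R = ∞.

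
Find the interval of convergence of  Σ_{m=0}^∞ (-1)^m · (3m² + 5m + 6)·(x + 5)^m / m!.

(−∞, ∞)

By the ratio test, |a_{m+1}/a_m| = (3(m+1)² + 5(m+1) + 6)/(3m² + 5m + 6) · 1/(m+1) → 0.
Since the limit is 0 < 1 for every x, the series converges on all of ℝ and R = ∞.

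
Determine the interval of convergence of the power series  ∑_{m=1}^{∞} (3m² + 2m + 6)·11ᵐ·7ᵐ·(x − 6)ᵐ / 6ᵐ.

Apply the ratio test: |a_{m+1}| / |a_m| = [(3(m+1)² + 2(m+1) + 6)/(3m² + 2m + 6)] · 11·7/6, which tends to 77/6 as m → ∞.
The series converges when 77/6 · |x − 6| < 1, giving R = 6/77.
Endpoint x = 468/77: the terms have absolute value of order m², which does not tend to 0, so the series diverges by the divergence test.
At x = 456/77: the terms have absolute value of order m², which does not tend to 0, so the series diverges by the divergence test.

(456/77, 468/77)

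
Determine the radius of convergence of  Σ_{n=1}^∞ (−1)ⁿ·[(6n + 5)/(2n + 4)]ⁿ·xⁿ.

Applying the root test, |a_n|^(1/n) = (6n + 5)/(2n + 4) → 3.
Convergence for |x| · 3 < 1, i.e. |x| < 1/3. So R = 1/3.

R = 1/3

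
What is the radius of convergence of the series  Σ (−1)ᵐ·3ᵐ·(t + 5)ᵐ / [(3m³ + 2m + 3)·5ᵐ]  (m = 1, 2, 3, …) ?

R = 5/3

The ratio of consecutive coefficients is [(3m³ + 2m + 3)/(3(m+1)³ + 2(m+1) + 3)] · 3/5 → 3/5.
Hence the series converges for |t + 5| < 1/(3/5) = 5/3, so the radius of convergence is 5/3.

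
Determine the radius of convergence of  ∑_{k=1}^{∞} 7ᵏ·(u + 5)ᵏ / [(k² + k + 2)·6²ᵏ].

R = 36/7

Apply the ratio test: |a_{k+1}| / |a_k| = [(k² + k + 2)/((k+1)² + (k+1) + 2)] · 7/36, which tends to 7/36 as k → ∞.
The series converges when 7/36 · |u + 5| < 1, giving R = 36/7.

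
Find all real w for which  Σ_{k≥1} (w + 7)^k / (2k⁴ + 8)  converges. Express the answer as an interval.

[-8, -6]

The ratio of consecutive coefficients is (2k⁴ + 8)/(2(k+1)⁴ + 8) → 1.
Hence R = 1.
Check w = -6: the terms are on the order of 1/k⁴, so the series converges absolutely by comparison with the p-series (p = 4 > 1).
Check w = -8: the terms are on the order of 1/k⁴, so the series converges absolutely by comparison with the p-series (p = 4 > 1).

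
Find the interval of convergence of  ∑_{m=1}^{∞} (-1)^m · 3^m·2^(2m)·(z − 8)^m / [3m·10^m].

Ratio test: |a_{m+1}/a_m| = [3m/3(m+1)] · 3·4/10 → 6/5 as m → ∞.
Convergence for |z − 8| · 6/5 < 1, i.e. |z − 8| < 5/6. So R = 5/6.
Endpoint z = 53/6: convergence follows from the alternating series test (terms decrease monotonically to 0).
Check z = 43/6: the terms behave like c/m; limit comparison with the harmonic series gives divergence.

(43/6, 53/6]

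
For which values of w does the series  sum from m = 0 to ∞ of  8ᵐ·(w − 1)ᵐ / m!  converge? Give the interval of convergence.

(−∞, ∞)

Ratio test: |a_{m+1}/a_m| = 8 · 1/(m+1) → 0 as m → ∞.
Since the limit is 0 < 1 for every w, the series converges on all of ℝ and R = ∞.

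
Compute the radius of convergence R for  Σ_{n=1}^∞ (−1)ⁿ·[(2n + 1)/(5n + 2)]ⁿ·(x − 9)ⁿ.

R = 5/2

By the Cauchy root test, |a_n|^(1/n) = (2n + 1)/(5n + 2) → 2/5.
Convergence for |x − 9| · 2/5 < 1, i.e. |x − 9| < 5/2. So R = 5/2.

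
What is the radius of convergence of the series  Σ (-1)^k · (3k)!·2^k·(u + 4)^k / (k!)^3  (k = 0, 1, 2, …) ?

R = 1/54

The ratio of consecutive coefficients is (3k+1)·(3k+2)·(3k+3)/(k+1)³ · 2 → 54.
Hence the series converges for |u + 4| < 1/(54) = 1/54, so the radius of convergence is 1/54.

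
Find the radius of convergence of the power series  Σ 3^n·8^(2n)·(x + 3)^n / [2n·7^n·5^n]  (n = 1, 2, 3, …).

R = 35/192

Ratio test: |a_{n+1}/a_n| = [2n/2(n+1)] · 3·64/(7·5) → 192/35 as n → ∞.
Convergence for |x + 3| · 192/35 < 1, i.e. |x + 3| < 35/192. So R = 35/192.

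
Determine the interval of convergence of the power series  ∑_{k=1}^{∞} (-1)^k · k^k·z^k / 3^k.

By the Cauchy root test, |a_k|^(1/k) = k/3 → ∞.
Since the k-th root of |a_k| is unbounded, the series converges only at z = 0; R = 0.

{0}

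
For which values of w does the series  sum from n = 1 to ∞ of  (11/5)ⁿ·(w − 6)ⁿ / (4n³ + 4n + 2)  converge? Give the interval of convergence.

Apply the ratio test: |a_{n+1}| / |a_n| = [(4n³ + 4n + 2)/(4(n+1)³ + 4(n+1) + 2)] · 11/5, which tends to 11/5 as n → ∞.
The series converges when 11/5 · |w − 6| < 1, giving R = 5/11.
Check w = 71/11: the series is dominated by a constant times Σ 1/n³, which converges (p = 3 > 1).
When w = 61/11, the series is dominated by a constant times Σ 1/n³, which converges (p = 3 > 1).

[61/11, 71/11]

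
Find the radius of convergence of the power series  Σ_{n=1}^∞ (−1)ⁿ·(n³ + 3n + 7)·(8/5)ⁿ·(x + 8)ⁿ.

Apply the ratio test: |a_{n+1}| / |a_n| = [((n+1)³ + 3(n+1) + 7)/(n³ + 3n + 7)] · 8/5, which tends to 8/5 as n → ∞.
The series converges when 8/5 · |x + 8| < 1, giving R = 5/8.

R = 5/8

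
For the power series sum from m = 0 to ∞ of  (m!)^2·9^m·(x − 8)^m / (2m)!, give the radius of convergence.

By the ratio test, |a_{m+1}/a_m| = (m+1)²/[(2m+1)·(2m+2)] · 9 → 9/4.
Hence the series converges for |x − 8| < 1/(9/4) = 4/9, so the radius of convergence is 4/9.

R = 4/9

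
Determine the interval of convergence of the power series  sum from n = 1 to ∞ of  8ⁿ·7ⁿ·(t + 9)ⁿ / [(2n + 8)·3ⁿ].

By the ratio test, |a_{n+1}/a_n| = [(2n + 8)/(2(n+1) + 8)] · 8·7/3 → 56/3.
Hence the series converges for |t + 9| < 1/(56/3) = 3/56, so the radius of convergence is 3/56.
Endpoint t = -501/56: the terms behave like c/n; limit comparison with the harmonic series gives divergence.
Endpoint t = -507/56: an alternating series whose terms decrease to 0 in absolute value, so it converges by the Leibniz criterion.

[-507/56, -501/56)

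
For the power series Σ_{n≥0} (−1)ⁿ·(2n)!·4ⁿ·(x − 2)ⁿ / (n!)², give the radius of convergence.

R = 1/16

The ratio of consecutive coefficients is (2n+1)·(2n+2)/(n+1)² · 4 → 16.
Convergence for |x − 2| · 16 < 1, i.e. |x − 2| < 1/16. So R = 1/16.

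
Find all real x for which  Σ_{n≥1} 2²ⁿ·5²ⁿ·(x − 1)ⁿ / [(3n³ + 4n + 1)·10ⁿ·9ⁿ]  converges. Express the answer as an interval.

The ratio of consecutive coefficients is [(3n³ + 4n + 1)/(3(n+1)³ + 4(n+1) + 1)] · 4·25/(10·9) → 10/9.
Hence the series converges for |x − 1| < 1/(10/9) = 9/10, so the radius of convergence is 9/10.
When x = 19/10, the series is dominated by a constant times Σ 1/n³, which converges (p = 3 > 1).
When x = 1/10, the terms are on the order of 1/n³, so the series converges absolutely by comparison with the p-series (p = 3 > 1).

[1/10, 19/10]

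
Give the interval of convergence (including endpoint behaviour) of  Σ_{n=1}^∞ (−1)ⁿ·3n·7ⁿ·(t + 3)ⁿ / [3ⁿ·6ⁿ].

(-39/7, -3/7)

Apply the ratio test: |a_{n+1}| / |a_n| = [3(n+1)/3n] · 7/(3·6), which tends to 7/18 as n → ∞.
The series converges when 7/18 · |t + 3| < 1, giving R = 18/7.
Endpoint t = -3/7: the terms do not tend to 0, so the series diverges.
At t = -39/7: the n-th term does not approach 0; divergence by the term test.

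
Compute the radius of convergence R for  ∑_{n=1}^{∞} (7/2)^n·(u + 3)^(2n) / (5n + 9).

R = √14/7

Apply the ratio test: |a_{n+1}| / |a_n| = [(5n + 9)/(5(n+1) + 9)] · 7/2, which tends to 7/2 as n → ∞.
Successive powers of (u + 3) differ by 2, so the series converges when |u + 3|² · 7/2 < 1, i.e. |u + 3| < √(2/7). So R = √14/7.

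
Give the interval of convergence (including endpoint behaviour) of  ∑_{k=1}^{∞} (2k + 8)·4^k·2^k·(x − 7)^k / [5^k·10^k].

(3/4, 53/4)

Ratio test: |a_{k+1}/a_k| = [(2(k+1) + 8)/(2k + 8)] · 4·2/(5·10) → 4/25 as k → ∞.
Thus R = 1/(4/25) = 25/4.
When x = 53/4, the terms have absolute value of order k, which does not tend to 0, so the series diverges by the divergence test.
When x = 3/4, the k-th term does not approach 0; divergence by the term test.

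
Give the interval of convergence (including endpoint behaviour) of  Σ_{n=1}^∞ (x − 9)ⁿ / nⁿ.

(−∞, ∞)

Root test: |a_n|^(1/n) = 1/n → 0.
Since the n-th root of |a_n| tends to 0, the series converges for all real x; R = ∞.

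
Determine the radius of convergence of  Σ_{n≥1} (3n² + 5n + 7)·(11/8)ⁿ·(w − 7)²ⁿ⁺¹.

Apply the ratio test: |a_{n+1}| / |a_n| = [(3(n+1)² + 5(n+1) + 7)/(3n² + 5n + 7)] · 11/8, which tends to 11/8 as n → ∞.
Writing y = (w − 7)², the series in y has radius 8/11, so |w − 7| < √(8/11) and R = 2√22/11.

R = 2√22/11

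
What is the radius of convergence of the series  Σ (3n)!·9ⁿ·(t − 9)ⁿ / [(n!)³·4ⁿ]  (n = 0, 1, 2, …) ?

R = 4/243

Apply the ratio test: |a_{n+1}| / |a_n| = (3n+1)·(3n+2)·(3n+3)/(n+1)³ · 9/4, which tends to 243/4 as n → ∞.
Thus R = 1/(243/4) = 4/243.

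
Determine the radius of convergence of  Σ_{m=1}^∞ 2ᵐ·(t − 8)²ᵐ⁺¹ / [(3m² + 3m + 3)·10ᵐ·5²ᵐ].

By the ratio test, |a_{m+1}/a_m| = [(3m² + 3m + 3)/(3(m+1)² + 3(m+1) + 3)] · 2/(10·25) → 1/125.
Since the exponent of (t − 8) increases by 2 each term, convergence requires |t − 8|² < 125, hence R = 5√5.

R = 5√5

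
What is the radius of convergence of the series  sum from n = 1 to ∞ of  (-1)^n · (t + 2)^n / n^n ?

R = ∞

By the Cauchy root test, |a_n|^(1/n) = 1/n → 0.
Since the n-th root of |a_n| tends to 0, the series converges for all real t; R = ∞.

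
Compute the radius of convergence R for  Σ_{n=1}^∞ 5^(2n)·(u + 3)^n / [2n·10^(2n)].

R = 4

By the ratio test, |a_{n+1}/a_n| = [2n/2(n+1)] · 25/100 → 1/4.
The series converges when 1/4 · |u + 3| < 1, giving R = 4.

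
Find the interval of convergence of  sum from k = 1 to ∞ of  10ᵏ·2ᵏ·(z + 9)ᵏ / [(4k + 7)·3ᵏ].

Apply the ratio test: |a_{k+1}| / |a_k| = [(4k + 7)/(4(k+1) + 7)] · 10·2/3, which tends to 20/3 as k → ∞.
Hence the series converges for |z + 9| < 1/(20/3) = 3/20, so the radius of convergence is 3/20.
Check z = -177/20: comparison with the harmonic series Σ 1/k shows the series diverges.
At z = -183/20: the terms alternate in sign and decrease monotonically to 0 in absolute value (size ~ c/k), so the alternating series test gives convergence.

[-183/20, -177/20)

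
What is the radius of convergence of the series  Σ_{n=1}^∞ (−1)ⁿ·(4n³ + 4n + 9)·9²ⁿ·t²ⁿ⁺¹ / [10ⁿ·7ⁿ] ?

R = √70/9

By the ratio test, |a_{n+1}/a_n| = [(4(n+1)³ + 4(n+1) + 9)/(4n³ + 4n + 9)] · 81/(10·7) → 81/70.
Successive powers of t differ by 2, so the series converges when |t|² · 81/70 < 1, i.e. |t| < √(70/81). So R = √70/9.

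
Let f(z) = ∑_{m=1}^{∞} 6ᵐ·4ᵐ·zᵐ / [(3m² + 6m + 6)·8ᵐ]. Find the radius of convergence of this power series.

R = 1/3

The ratio of consecutive coefficients is [(3m² + 6m + 6)/(3(m+1)² + 6(m+1) + 6)] · 6·4/8 → 3.
The series converges when 3 · |z| < 1, giving R = 1/3.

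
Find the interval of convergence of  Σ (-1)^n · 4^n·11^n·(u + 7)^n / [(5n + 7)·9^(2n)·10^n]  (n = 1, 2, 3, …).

(-559/22, 251/22]

The ratio of consecutive coefficients is [(5n + 7)/(5(n+1) + 7)] · 4·11/(81·10) → 22/405.
Hence the series converges for |u + 7| < 1/(22/405) = 405/22, so the radius of convergence is 405/22.
Endpoint u = 251/22: the terms alternate in sign and decrease monotonically to 0 in absolute value (size ~ c/n), so the alternating series test gives convergence.
Check u = -559/22: the terms behave like c/n; limit comparison with the harmonic series gives divergence.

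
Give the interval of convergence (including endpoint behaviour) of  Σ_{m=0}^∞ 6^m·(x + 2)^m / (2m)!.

Ratio test: |a_{m+1}/a_m| = 6 · 1/[(2m+1)·(2m+2)] → 0 as m → ∞.
Since the limit is 0 < 1 for every x, the series converges on all of ℝ and R = ∞.

(−∞, ∞)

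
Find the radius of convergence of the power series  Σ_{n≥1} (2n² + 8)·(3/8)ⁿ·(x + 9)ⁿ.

Ratio test: |a_{n+1}/a_n| = [(2(n+1)² + 8)/(2n² + 8)] · 3/8 → 3/8 as n → ∞.
Thus R = 1/(3/8) = 8/3.

R = 8/3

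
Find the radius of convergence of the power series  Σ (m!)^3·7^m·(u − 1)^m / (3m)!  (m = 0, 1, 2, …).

R = 27/7

Apply the ratio test: |a_{m+1}| / |a_m| = (m+1)³/[(3m+1)·(3m+2)·(3m+3)] · 7, which tends to 7/27 as m → ∞.
The series converges when 7/27 · |u − 1| < 1, giving R = 27/7.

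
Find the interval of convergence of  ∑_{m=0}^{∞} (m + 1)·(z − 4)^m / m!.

By the ratio test, |a_{m+1}/a_m| = ((m+1) + 1)/(m + 1) · 1/(m+1) → 0.
The limit is 0, so the series converges for all z; R = ∞.

(−∞, ∞)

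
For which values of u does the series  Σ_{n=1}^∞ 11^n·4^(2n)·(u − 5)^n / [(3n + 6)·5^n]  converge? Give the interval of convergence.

The ratio of consecutive coefficients is [(3n + 6)/(3(n+1) + 6)] · 11·16/5 → 176/5.
Hence the series converges for |u − 5| < 1/(176/5) = 5/176, so the radius of convergence is 5/176.
Endpoint u = 885/176: the terms are asymptotic to a nonzero constant times 1/n, so the series diverges by limit comparison with Σ 1/n.
At u = 875/176: an alternating series whose terms decrease to 0 in absolute value, so it converges by the Leibniz criterion.

[875/176, 885/176)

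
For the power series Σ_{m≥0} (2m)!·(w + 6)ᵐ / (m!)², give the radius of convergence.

R = 1/4

By the ratio test, |a_{m+1}/a_m| = (2m+1)·(2m+2)/(m+1)² → 4.
Hence the series converges for |w + 6| < 1/(4) = 1/4, so the radius of convergence is 1/4.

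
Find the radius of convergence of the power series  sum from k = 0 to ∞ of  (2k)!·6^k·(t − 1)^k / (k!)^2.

Apply the ratio test: |a_{k+1}| / |a_k| = (2k+1)·(2k+2)/(k+1)² · 6, which tends to 24 as k → ∞.
The series converges when 24 · |t − 1| < 1, giving R = 1/24.

R = 1/24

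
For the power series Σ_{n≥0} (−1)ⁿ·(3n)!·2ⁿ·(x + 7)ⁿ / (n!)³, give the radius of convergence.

R = 1/54

Ratio test: |a_{n+1}/a_n| = (3n+1)·(3n+2)·(3n+3)/(n+1)³ · 2 → 54 as n → ∞.
Convergence for |x + 7| · 54 < 1, i.e. |x + 7| < 1/54. So R = 1/54.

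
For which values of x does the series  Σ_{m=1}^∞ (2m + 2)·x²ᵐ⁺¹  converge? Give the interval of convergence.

(-1, 1)

Ratio test: |a_{m+1}/a_m| = (2(m+1) + 2)/(2m + 2) → 1 as m → ∞.
Writing y = x², the series in y has radius 1, so |x| < √(1) = 1 and R = 1.
When x = 1, the terms have absolute value of order m, which does not tend to 0, so the series diverges by the divergence test.
Endpoint x = -1: the terms do not tend to 0, so the series diverges.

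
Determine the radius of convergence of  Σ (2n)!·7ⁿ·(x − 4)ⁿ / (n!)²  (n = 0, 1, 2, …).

R = 1/28

Ratio test: |a_{n+1}/a_n| = (2n+1)·(2n+2)/(n+1)² · 7 → 28 as n → ∞.
Hence the series converges for |x − 4| < 1/(28) = 1/28, so the radius of convergence is 1/28.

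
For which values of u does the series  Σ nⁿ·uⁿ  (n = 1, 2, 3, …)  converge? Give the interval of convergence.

{0}

Root test: |a_n|^(1/n) = n → ∞.
Since the n-th root of |a_n| is unbounded, the series converges only at u = 0; R = 0.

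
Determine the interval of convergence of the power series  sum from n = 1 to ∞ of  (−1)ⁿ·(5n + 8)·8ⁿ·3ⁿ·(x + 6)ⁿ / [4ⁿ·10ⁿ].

(-23/3, -13/3)

Ratio test: |a_{n+1}/a_n| = [(5(n+1) + 8)/(5n + 8)] · 8·3/(4·10) → 3/5 as n → ∞.
Thus R = 1/(3/5) = 5/3.
Check x = -13/3: the n-th term does not approach 0; divergence by the term test.
When x = -23/3, the n-th term does not approach 0; divergence by the term test.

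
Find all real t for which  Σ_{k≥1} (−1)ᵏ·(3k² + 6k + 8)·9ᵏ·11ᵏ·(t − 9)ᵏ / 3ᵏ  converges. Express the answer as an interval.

(296/33, 298/33)

Apply the ratio test: |a_{k+1}| / |a_k| = [(3(k+1)² + 6(k+1) + 8)/(3k² + 6k + 8)] · 9·11/3, which tends to 33 as k → ∞.
Hence the series converges for |t − 9| < 1/(33) = 1/33, so the radius of convergence is 1/33.
Check t = 298/33: the terms do not tend to 0, so the series diverges.
When t = 296/33, the k-th term does not approach 0; divergence by the term test.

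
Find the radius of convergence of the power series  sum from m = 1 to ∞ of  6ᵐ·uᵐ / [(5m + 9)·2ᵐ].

Ratio test: |a_{m+1}/a_m| = [(5m + 9)/(5(m+1) + 9)] · 6/2 → 3 as m → ∞.
Thus R = 1/(3) = 1/3.

R = 1/3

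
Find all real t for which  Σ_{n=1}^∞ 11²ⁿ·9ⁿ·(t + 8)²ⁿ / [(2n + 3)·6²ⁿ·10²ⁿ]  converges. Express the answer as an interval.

The ratio of consecutive coefficients is [(2n + 3)/(2(n+1) + 3)] · 121·9/(36·100) → 121/400.
Since the exponent of (t + 8) increases by 2 each term, convergence requires |t + 8|² < 400/121, hence R = 20/11.
Endpoint t = -68/11: comparison with the harmonic series Σ 1/n shows the series diverges.
Endpoint t = -108/11: the terms are asymptotic to a nonzero constant times 1/n, so the series diverges by limit comparison with Σ 1/n.

(-108/11, -68/11)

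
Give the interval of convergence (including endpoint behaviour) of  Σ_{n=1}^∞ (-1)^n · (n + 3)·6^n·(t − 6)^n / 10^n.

(13/3, 23/3)

Ratio test: |a_{n+1}/a_n| = [((n+1) + 3)/(n + 3)] · 6/10 → 3/5 as n → ∞.
Convergence for |t − 6| · 3/5 < 1, i.e. |t − 6| < 5/3. So R = 5/3.
Check t = 23/3: the terms do not tend to 0, so the series diverges.
Endpoint t = 13/3: the n-th term does not approach 0; divergence by the term test.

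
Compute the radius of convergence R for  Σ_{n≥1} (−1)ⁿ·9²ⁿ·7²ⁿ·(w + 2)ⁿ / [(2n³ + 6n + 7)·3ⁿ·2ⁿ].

The ratio of consecutive coefficients is [(2n³ + 6n + 7)/(2(n+1)³ + 6(n+1) + 7)] · 81·49/(3·2) → 1323/2.
Convergence for |w + 2| · 1323/2 < 1, i.e. |w + 2| < 2/1323. So R = 2/1323.

R = 2/1323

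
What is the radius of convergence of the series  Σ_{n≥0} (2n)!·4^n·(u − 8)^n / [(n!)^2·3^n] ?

R = 3/16

Ratio test: |a_{n+1}/a_n| = (2n+1)·(2n+2)/(n+1)² · 4/3 → 16/3 as n → ∞.
The series converges when 16/3 · |u − 8| < 1, giving R = 3/16.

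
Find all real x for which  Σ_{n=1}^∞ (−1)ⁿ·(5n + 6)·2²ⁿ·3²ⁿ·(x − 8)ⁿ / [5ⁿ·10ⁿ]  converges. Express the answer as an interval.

Apply the ratio test: |a_{n+1}| / |a_n| = [(5(n+1) + 6)/(5n + 6)] · 4·9/(5·10), which tends to 18/25 as n → ∞.
Thus R = 1/(18/25) = 25/18.
When x = 169/18, the terms do not tend to 0, so the series diverges.
When x = 119/18, the n-th term does not approach 0; divergence by the term test.

(119/18, 169/18)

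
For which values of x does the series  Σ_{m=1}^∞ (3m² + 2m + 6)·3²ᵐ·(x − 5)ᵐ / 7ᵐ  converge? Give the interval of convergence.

The ratio of consecutive coefficients is [(3(m+1)² + 2(m+1) + 6)/(3m² + 2m + 6)] · 9/7 → 9/7.
Thus R = 1/(9/7) = 7/9.
At x = 52/9: the terms do not tend to 0, so the series diverges.
Check x = 38/9: the m-th term does not approach 0; divergence by the term test.

(38/9, 52/9)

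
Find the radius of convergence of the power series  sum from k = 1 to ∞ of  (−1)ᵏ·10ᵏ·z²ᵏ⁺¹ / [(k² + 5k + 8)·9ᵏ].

Ratio test: |a_{k+1}/a_k| = [(k² + 5k + 8)/((k+1)² + 5(k+1) + 8)] · 10/9 → 10/9 as k → ∞.
Writing y = z², the series in y has radius 9/10, so |z| < √(9/10) and R = 3√10/10.

R = 3√10/10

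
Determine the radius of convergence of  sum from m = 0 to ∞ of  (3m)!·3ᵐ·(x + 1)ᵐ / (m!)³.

By the ratio test, |a_{m+1}/a_m| = (3m+1)·(3m+2)·(3m+3)/(m+1)³ · 3 → 81.
Thus R = 1/(81) = 1/81.

R = 1/81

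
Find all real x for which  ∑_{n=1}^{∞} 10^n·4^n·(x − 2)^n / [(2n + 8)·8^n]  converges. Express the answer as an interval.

[9/5, 11/5)

Ratio test: |a_{n+1}/a_n| = [(2n + 8)/(2(n+1) + 8)] · 10·4/8 → 5 as n → ∞.
Thus R = 1/(5) = 1/5.
When x = 11/5, the terms are asymptotic to a nonzero constant times 1/n, so the series diverges by limit comparison with Σ 1/n.
When x = 9/5, the terms alternate in sign and decrease monotonically to 0 in absolute value (size ~ c/n), so the alternating series test gives convergence.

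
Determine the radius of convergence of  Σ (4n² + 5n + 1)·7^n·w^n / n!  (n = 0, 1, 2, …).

Ratio test: |a_{n+1}/a_n| = (4(n+1)² + 5(n+1) + 1)/(4n² + 5n + 1) · 7 · 1/(n+1) → 0 as n → ∞.
Since the limit is 0 < 1 for every w, the series converges on all of ℝ and R = ∞.

R = ∞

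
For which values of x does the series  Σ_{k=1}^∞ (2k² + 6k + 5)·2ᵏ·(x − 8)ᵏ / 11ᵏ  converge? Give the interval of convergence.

By the ratio test, |a_{k+1}/a_k| = [(2(k+1)² + 6(k+1) + 5)/(2k² + 6k + 5)] · 2/11 → 2/11.
The series converges when 2/11 · |x − 8| < 1, giving R = 11/2.
When x = 27/2, the terms have absolute value of order k², which does not tend to 0, so the series diverges by the divergence test.
Endpoint x = 5/2: the k-th term does not approach 0; divergence by the term test.

(5/2, 27/2)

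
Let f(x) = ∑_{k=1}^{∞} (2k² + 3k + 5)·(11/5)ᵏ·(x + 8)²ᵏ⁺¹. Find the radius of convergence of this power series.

By the ratio test, |a_{k+1}/a_k| = [(2(k+1)² + 3(k+1) + 5)/(2k² + 3k + 5)] · 11/5 → 11/5.
Successive powers of (x + 8) differ by 2, so the series converges when |x + 8|² · 11/5 < 1, i.e. |x + 8| < √(5/11). So R = √55/11.

R = √55/11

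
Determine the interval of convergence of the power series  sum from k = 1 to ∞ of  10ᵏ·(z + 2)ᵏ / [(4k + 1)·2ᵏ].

[-11/5, -9/5)

Apply the ratio test: |a_{k+1}| / |a_k| = [(4k + 1)/(4(k+1) + 1)] · 10/2, which tends to 5 as k → ∞.
The series converges when 5 · |z + 2| < 1, giving R = 1/5.
At z = -9/5: the terms are asymptotic to a nonzero constant times 1/k, so the series diverges by limit comparison with Σ 1/k.
At z = -11/5: convergence follows from the alternating series test (terms decrease monotonically to 0).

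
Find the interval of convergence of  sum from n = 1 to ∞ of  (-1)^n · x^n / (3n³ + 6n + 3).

[-1, 1]

By the ratio test, |a_{n+1}/a_n| = (3n³ + 6n + 3)/(3(n+1)³ + 6(n+1) + 3) → 1.
Convergence for |x| < 1, so R = 1.
Endpoint x = 1: the series is dominated by a constant times Σ 1/n³, which converges (p = 3 > 1).
Check x = -1: the series is dominated by a constant times Σ 1/n³, which converges (p = 3 > 1).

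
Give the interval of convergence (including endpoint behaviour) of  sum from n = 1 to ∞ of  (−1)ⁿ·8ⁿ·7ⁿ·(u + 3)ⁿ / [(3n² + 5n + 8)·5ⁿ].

[-173/56, -163/56]

The ratio of consecutive coefficients is [(3n² + 5n + 8)/(3(n+1)² + 5(n+1) + 8)] · 8·7/5 → 56/5.
Convergence for |u + 3| · 56/5 < 1, i.e. |u + 3| < 5/56. So R = 5/56.
Check u = -163/56: the series is dominated by a constant times Σ 1/n², which converges (p = 2 > 1).
When u = -173/56, the series is dominated by a constant times Σ 1/n², which converges (p = 2 > 1).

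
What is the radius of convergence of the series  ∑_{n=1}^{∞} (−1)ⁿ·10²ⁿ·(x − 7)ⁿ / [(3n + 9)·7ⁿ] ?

R = 7/100

Apply the ratio test: |a_{n+1}| / |a_n| = [(3n + 9)/(3(n+1) + 9)] · 100/7, which tends to 100/7 as n → ∞.
Convergence for |x − 7| · 100/7 < 1, i.e. |x − 7| < 7/100. So R = 7/100.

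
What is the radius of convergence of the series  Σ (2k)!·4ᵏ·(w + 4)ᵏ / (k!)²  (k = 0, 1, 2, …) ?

By the ratio test, |a_{k+1}/a_k| = (2k+1)·(2k+2)/(k+1)² · 4 → 16.
Hence the series converges for |w + 4| < 1/(16) = 1/16, so the radius of convergence is 1/16.

R = 1/16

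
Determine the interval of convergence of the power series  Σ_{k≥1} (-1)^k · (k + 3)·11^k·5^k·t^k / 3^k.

The ratio of consecutive coefficients is [((k+1) + 3)/(k + 3)] · 11·5/3 → 55/3.
Thus R = 1/(55/3) = 3/55.
When t = 3/55, the terms have absolute value of order k, which does not tend to 0, so the series diverges by the divergence test.
When t = -3/55, the terms do not tend to 0, so the series diverges.

(-3/55, 3/55)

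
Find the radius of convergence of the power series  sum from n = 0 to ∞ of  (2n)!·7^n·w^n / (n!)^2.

R = 1/28

Ratio test: |a_{n+1}/a_n| = (2n+1)·(2n+2)/(n+1)² · 7 → 28 as n → ∞.
Convergence for |w| · 28 < 1, i.e. |w| < 1/28. So R = 1/28.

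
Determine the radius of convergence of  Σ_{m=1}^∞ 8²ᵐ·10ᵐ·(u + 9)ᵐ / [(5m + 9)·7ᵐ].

R = 7/640

By the ratio test, |a_{m+1}/a_m| = [(5m + 9)/(5(m+1) + 9)] · 64·10/7 → 640/7.
Hence the series converges for |u + 9| < 1/(640/7) = 7/640, so the radius of convergence is 7/640.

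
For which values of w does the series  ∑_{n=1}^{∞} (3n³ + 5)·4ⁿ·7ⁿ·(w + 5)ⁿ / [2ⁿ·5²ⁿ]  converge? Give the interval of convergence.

(-95/14, -45/14)

Apply the ratio test: |a_{n+1}| / |a_n| = [(3(n+1)³ + 5)/(3n³ + 5)] · 4·7/(2·25), which tends to 14/25 as n → ∞.
Convergence for |w + 5| · 14/25 < 1, i.e. |w + 5| < 25/14. So R = 25/14.
At w = -45/14: the terms do not tend to 0, so the series diverges.
When w = -95/14, the terms have absolute value of order n³, which does not tend to 0, so the series diverges by the divergence test.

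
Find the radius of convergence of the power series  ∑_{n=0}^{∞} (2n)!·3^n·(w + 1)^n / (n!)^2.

The ratio of consecutive coefficients is (2n+1)·(2n+2)/(n+1)² · 3 → 12.
Convergence for |w + 1| · 12 < 1, i.e. |w + 1| < 1/12. So R = 1/12.

R = 1/12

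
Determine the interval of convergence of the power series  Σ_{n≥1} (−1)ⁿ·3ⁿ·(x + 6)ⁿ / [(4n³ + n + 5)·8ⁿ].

The ratio of consecutive coefficients is [(4n³ + n + 5)/(4(n+1)³ + (n+1) + 5)] · 3/8 → 3/8.
Thus R = 1/(3/8) = 8/3.
Check x = -10/3: the series is dominated by a constant times Σ 1/n³, which converges (p = 3 > 1).
When x = -26/3, the series is dominated by a constant times Σ 1/n³, which converges (p = 3 > 1).

[-26/3, -10/3]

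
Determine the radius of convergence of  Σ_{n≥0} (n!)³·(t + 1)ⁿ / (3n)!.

The ratio of consecutive coefficients is (n+1)³/[(3n+1)·(3n+2)·(3n+3)] → 1/27.
Convergence for |t + 1| · 1/27 < 1, i.e. |t + 1| < 27. So R = 27.

R = 27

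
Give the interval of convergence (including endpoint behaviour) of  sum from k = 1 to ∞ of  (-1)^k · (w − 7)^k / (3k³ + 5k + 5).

[6, 8]

By the ratio test, |a_{k+1}/a_k| = (3k³ + 5k + 5)/(3(k+1)³ + 5(k+1) + 5) → 1.
Convergence for |w − 7| < 1, so R = 1.
When w = 8, absolute convergence follows by limit comparison with Σ 1/k³.
Check w = 6: the series is dominated by a constant times Σ 1/k³, which converges (p = 3 > 1).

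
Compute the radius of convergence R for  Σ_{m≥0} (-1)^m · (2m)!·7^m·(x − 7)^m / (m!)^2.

R = 1/28

By the ratio test, |a_{m+1}/a_m| = (2m+1)·(2m+2)/(m+1)² · 7 → 28.
Thus R = 1/(28) = 1/28.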